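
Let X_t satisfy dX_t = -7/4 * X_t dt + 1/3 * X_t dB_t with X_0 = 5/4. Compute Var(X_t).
Var(X_t) = (25*exp(t/9) - 25)*exp(-7*t/2)/16

For GBM dX = mu X dt + sigma X dB with X_0 = x_0, apply Itô to Y = log X: dY = (mu - sigma^2/2) dt + sigma dB, so Y_t = log(x_0) + (mu - sigma^2/2) t + sigma B_t and hence X_t = x_0 * exp((mu - sigma^2/2) t + sigma B_t).
With mu = -7/4, sigma = 1/3, x_0 = 5/4, this gives:
  X_t = 5/4 * exp((-65/36) * t + (1/3) * B_t).
Since sigma*B_t ~ Normal(0, sigma^2 t), E[exp(sigma*B_t)] = exp(sigma^2 t / 2); so E[X_t] = x_0 * exp((mu - sigma^2/2) t) * exp(sigma^2 t / 2) = x_0 * exp(mu t) = 5*exp(-7*t/4)/4.
Var(X_t) = E[X_t^2] - (E[X_t])^2 = x_0^2 * exp(2 mu t) * (exp(sigma^2 t) - 1) = (25*exp(t/9) - 25)*exp(-7*t/2)/16.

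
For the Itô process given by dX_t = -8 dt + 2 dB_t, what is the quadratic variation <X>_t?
<X>_t = 4*t

For an Itô process dX_t = a(t) dt + b(t) dB_t, the quadratic variation is <X>_t = int_0^t b(s)^2 ds (the drift term does not contribute). Here b(s) = 2, so
  b(s)^2 = 4.
Integrating from 0 to t:
  <X>_t = int_0^t (4) ds = 4*t.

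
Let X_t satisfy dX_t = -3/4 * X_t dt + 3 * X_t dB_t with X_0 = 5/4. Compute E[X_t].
E[X_t] = 5*exp(-3*t/4)/4

For GBM dX = mu X dt + sigma X dB with X_0 = x_0, apply Itô to Y = log X: dY = (mu - sigma^2/2) dt + sigma dB, so Y_t = log(x_0) + (mu - sigma^2/2) t + sigma B_t and hence X_t = x_0 * exp((mu - sigma^2/2) t + sigma B_t).
With mu = -3/4, sigma = 3, x_0 = 5/4, this gives:
  X_t = 5/4 * exp((-21/4) * t + (3) * B_t).
Since sigma*B_t ~ Normal(0, sigma^2 t), E[exp(sigma*B_t)] = exp(sigma^2 t / 2); so E[X_t] = x_0 * exp((mu - sigma^2/2) t) * exp(sigma^2 t / 2) = x_0 * exp(mu t) = 5*exp(-3*t/4)/4.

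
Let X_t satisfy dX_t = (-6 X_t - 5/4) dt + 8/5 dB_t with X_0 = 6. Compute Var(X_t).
Var(X_t) = 16/75 - 16*exp(-12*t)/75

The variance V(t) = Var(X_t) satisfies V'(t) = 2 a V(t) + c^2 with V(0) = 0 (drift coefficient is linear in X, diffusion is constant). With a = -6, c = 8/5, the solution is
  V(t) = (c^2 / (2 a)) * (exp(2 a t) - 1)
       = ((8/5)^2 / (2*(-6))) * (exp((-12) t) - 1)
       = 16/75 - 16*exp(-12*t)/75.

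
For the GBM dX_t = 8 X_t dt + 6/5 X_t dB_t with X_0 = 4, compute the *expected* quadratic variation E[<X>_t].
E[<X>_t] = 144*exp(436*t/25)/109 - 144/109

<X>_t = int_0^t ((6/5) * X_s)^2 ds. Taking expectation inside the integral: E[<X>_t] = (6/5)^2 * int_0^t E[X_s^2] ds. For GBM, E[X_s^2] = x_0^2 * exp((2 mu + sigma^2) s). Integrating:
  E[<X>_t] = (6/5)^2 * 4^2 * (exp((2*8 + (6/5)^2) t) - 1) / (2*8 + (6/5)^2)
           = (6/5)^2 * 4^2 * (exp((436/25) t) - 1) / (436/25) = 144*exp(436*t/25)/109 - 144/109.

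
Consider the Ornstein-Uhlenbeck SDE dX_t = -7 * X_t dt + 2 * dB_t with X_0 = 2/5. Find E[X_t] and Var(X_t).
E[X_t] = 2*exp(-7*t)/5; Var(X_t) = 2/7 - 2*exp(-14*t)/7

The OU SDE dX = -theta X dt + sigma dB admits the integrating factor exp(theta t): d(exp(theta t) X_t) = sigma exp(theta t) dB_t. Integrating from 0 to t:
  X_t = x_0 * exp(-theta t) + sigma * int_0^t exp(-theta (t-s)) dB_s.
The Itô integral has mean 0 and (by the Itô isometry) variance sigma^2 * int_0^t exp(-2 theta (t - s)) ds = sigma^2 * (1 - exp(-2 theta t)) / (2 theta).
With theta = 7, sigma = 2, x_0 = 2/5:
  E[X_t] = 2/5 * exp(-7 t) = 2*exp(-7*t)/5
  Var(X_t) = (2)^2 * (1 - exp(-2*7 t)) / (2 * 7) = 2/7 - 2*exp(-14*t)/7.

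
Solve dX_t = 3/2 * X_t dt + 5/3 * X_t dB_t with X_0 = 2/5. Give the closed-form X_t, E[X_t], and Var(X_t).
X_t = 2/5 * exp((1/9) t + (5/3) B_t); E[X_t] = 2*exp(3*t/2)/5; Var(X_t) = 4*(exp(25*t/9) - 1)*exp(3*t)/25

For GBM dX = mu X dt + sigma X dB with X_0 = x_0, apply Itô to Y = log X: dY = (mu - sigma^2/2) dt + sigma dB, so Y_t = log(x_0) + (mu - sigma^2/2) t + sigma B_t and hence X_t = x_0 * exp((mu - sigma^2/2) t + sigma B_t).
With mu = 3/2, sigma = 5/3, x_0 = 2/5, this gives:
  X_t = 2/5 * exp((1/9) * t + (5/3) * B_t).
Since sigma*B_t ~ Normal(0, sigma^2 t), E[exp(sigma*B_t)] = exp(sigma^2 t / 2); so E[X_t] = x_0 * exp((mu - sigma^2/2) t) * exp(sigma^2 t / 2) = x_0 * exp(mu t) = 2*exp(3*t/2)/5.
Var(X_t) = E[X_t^2] - (E[X_t])^2 = x_0^2 * exp(2 mu t) * (exp(sigma^2 t) - 1) = 4*(exp(25*t/9) - 1)*exp(3*t)/25.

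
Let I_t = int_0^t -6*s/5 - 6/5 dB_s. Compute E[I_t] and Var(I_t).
E[I_t] = 0; Var(I_t) = 12*t*(t^2 + 3*t + 3)/25

The Itô integral of a deterministic integrand f(s) has mean 0 because each increment f(s) * (B_{s+ds} - B_s) has mean 0. By the Itô isometry:
  Var( int_0^t f(s) dB_s ) = E[ (int_0^t f(s) dB_s)^2 ] = int_0^t f(s)^2 ds.
Here f(s) = -6*s/5 - 6/5, so f(s)^2 = 36*(s + 1)^2/25. Integrate:
  int_0^t (36*(s + 1)^2/25) ds = 12*t*(t^2 + 3*t + 3)/25.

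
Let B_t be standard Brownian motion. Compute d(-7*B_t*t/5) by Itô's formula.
d(-7*B_t*t/5) = (-7*B_t/5) dt + (-7*t/5) dB_t

Itô's formula for f(t, x): d f(t, B_t) = (f_t + (1/2) f_xx) dt + f_x dB_t. Compute partials of f(t, x) = -7*t*x/5:
  f_t(t,x)  = -7*x/5
  f_x(t,x)  = -7*t/5
  f_xx(t,x) = 0
Assemble drift = f_t + (1/2) f_xx = -7*x/5 and diffusion = f_x = -7*t/5. Substituting x = B_t:
  d(-7*B_t*t/5) = (-7*B_t/5) dt + (-7*t/5) dB_t.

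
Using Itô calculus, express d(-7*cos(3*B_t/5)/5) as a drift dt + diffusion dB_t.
d(-7*cos(3*B_t/5)/5) = (63*cos(3*B_t/5)/250) dt + (21*sin(3*B_t/5)/25) dB_t

Itô's formula for f(B_t) gives d f(B_t) = f'(B_t) dB_t + (1/2) f''(B_t) dt. Compute derivatives of f(x) = -7*cos(3*x/5)/5:
  f'(x)  = 21*sin(3*x/5)/25
  f''(x) = 63*cos(3*x/5)/125
Substitute x = B_t and multiply the f'' term by 1/2:
  drift     = (1/2) * (63*cos(3*x/5)/125) evaluated at B_t = 63*cos(3*B_t/5)/250
  diffusion = (21*sin(3*x/5)/25) evaluated at B_t = 21*sin(3*B_t/5)/25
Therefore d(-7*cos(3*B_t/5)/5) = (63*cos(3*B_t/5)/250) dt + (21*sin(3*B_t/5)/25) dB_t.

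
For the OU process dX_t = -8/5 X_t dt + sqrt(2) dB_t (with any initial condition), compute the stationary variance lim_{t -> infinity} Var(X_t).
lim Var(X_t) = 5/8

The OU SDE dX = -theta X dt + sigma dB admits the integrating factor exp(theta t): d(exp(theta t) X_t) = sigma exp(theta t) dB_t. Integrating from 0 to t gives X_t = x_0 * exp(-theta t) + sigma * int_0^t exp(-theta (t-s)) dB_s for any initial x_0. The Itô integral has variance (by the Itô isometry) sigma^2 * int_0^t exp(-2 theta (t - s)) ds = sigma^2 * (1 - exp(-2 theta t)) / (2 theta), independent of x_0.
With theta = 8/5, sigma = sqrt(2):
  Var(X_t) = (sqrt(2))^2 * (1 - exp(-2*8/5 t)) / (2 * 8/5) = 5/8 - 5*exp(-16*t/5)/8.
As t -> infinity, exp(-2*8/5 t) -> 0, so the stationary variance is sigma^2 / (2 theta) = 5/8.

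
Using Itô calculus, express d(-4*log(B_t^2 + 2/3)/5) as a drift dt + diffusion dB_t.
d(-4*log(B_t^2 + 2/3)/5) = (12*(3*B_t^2 - 2)/(5*(3*B_t^2 + 2)^2)) dt + (-24*B_t/(15*B_t^2 + 10)) dB_t

Itô's formula for f(B_t) gives d f(B_t) = f'(B_t) dB_t + (1/2) f''(B_t) dt. Compute derivatives of f(x) = -4*log(x^2 + 2/3)/5:
  f'(x)  = -24*x/(15*x^2 + 10)
  f''(x) = 24*(3*x^2 - 2)/(5*(3*x^2 + 2)^2)
Substitute x = B_t and multiply the f'' term by 1/2:
  drift     = (1/2) * (24*(3*x^2 - 2)/(5*(3*x^2 + 2)^2)) evaluated at B_t = 12*(3*B_t^2 - 2)/(5*(3*B_t^2 + 2)^2)
  diffusion = (-24*x/(15*x^2 + 10)) evaluated at B_t = -24*B_t/(15*B_t^2 + 10)
Therefore d(-4*log(B_t^2 + 2/3)/5) = (12*(3*B_t^2 - 2)/(5*(3*B_t^2 + 2)^2)) dt + (-24*B_t/(15*B_t^2 + 10)) dB_t.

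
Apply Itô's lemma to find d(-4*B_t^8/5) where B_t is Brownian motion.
d(-4*B_t^8/5) = (-112*B_t^6/5) dt + (-32*B_t^7/5) dB_t

Itô's formula for f(B_t) gives d f(B_t) = f'(B_t) dB_t + (1/2) f''(B_t) dt. Compute derivatives of f(x) = -4*x^8/5:
  f'(x)  = -32*x^7/5
  f''(x) = -224*x^6/5
Substitute x = B_t and multiply the f'' term by 1/2:
  drift     = (1/2) * (-224*x^6/5) evaluated at B_t = -112*B_t^6/5
  diffusion = (-32*x^7/5) evaluated at B_t = -32*B_t^7/5
Therefore d(-4*B_t^8/5) = (-112*B_t^6/5) dt + (-32*B_t^7/5) dB_t.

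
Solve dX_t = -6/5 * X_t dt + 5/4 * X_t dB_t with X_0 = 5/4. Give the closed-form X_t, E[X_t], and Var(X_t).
X_t = 5/4 * exp((-317/160) t + (5/4) B_t); E[X_t] = 5*exp(-6*t/5)/4; Var(X_t) = (25*exp(25*t/16) - 25)*exp(-12*t/5)/16

For GBM dX = mu X dt + sigma X dB with X_0 = x_0, apply Itô to Y = log X: dY = (mu - sigma^2/2) dt + sigma dB, so Y_t = log(x_0) + (mu - sigma^2/2) t + sigma B_t and hence X_t = x_0 * exp((mu - sigma^2/2) t + sigma B_t).
With mu = -6/5, sigma = 5/4, x_0 = 5/4, this gives:
  X_t = 5/4 * exp((-317/160) * t + (5/4) * B_t).
Since sigma*B_t ~ Normal(0, sigma^2 t), E[exp(sigma*B_t)] = exp(sigma^2 t / 2); so E[X_t] = x_0 * exp((mu - sigma^2/2) t) * exp(sigma^2 t / 2) = x_0 * exp(mu t) = 5*exp(-6*t/5)/4.
Var(X_t) = E[X_t^2] - (E[X_t])^2 = x_0^2 * exp(2 mu t) * (exp(sigma^2 t) - 1) = (25*exp(25*t/16) - 25)*exp(-12*t/5)/16.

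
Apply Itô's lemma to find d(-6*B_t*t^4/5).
d(-6*B_t*t^4/5) = (-24*B_t*t^3/5) dt + (-6*t^4/5) dB_t

Itô's formula for f(t, x): d f(t, B_t) = (f_t + (1/2) f_xx) dt + f_x dB_t. Compute partials of f(t, x) = -6*t^4*x/5:
  f_t(t,x)  = -24*t^3*x/5
  f_x(t,x)  = -6*t^4/5
  f_xx(t,x) = 0
Assemble drift = f_t + (1/2) f_xx = -24*t^3*x/5 and diffusion = f_x = -6*t^4/5. Substituting x = B_t:
  d(-6*B_t*t^4/5) = (-24*B_t*t^3/5) dt + (-6*t^4/5) dB_t.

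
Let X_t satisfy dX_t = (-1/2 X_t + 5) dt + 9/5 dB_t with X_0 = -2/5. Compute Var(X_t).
Var(X_t) = 81/25 - 81*exp(-t)/25

The variance V(t) = Var(X_t) satisfies V'(t) = 2 a V(t) + c^2 with V(0) = 0 (drift coefficient is linear in X, diffusion is constant). With a = -1/2, c = 9/5, the solution is
  V(t) = (c^2 / (2 a)) * (exp(2 a t) - 1)
       = ((9/5)^2 / (2*(-1/2))) * (exp((-1) t) - 1)
       = 81/25 - 81*exp(-t)/25.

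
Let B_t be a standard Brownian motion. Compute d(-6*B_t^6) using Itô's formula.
d(-6*B_t^6) = (-90*B_t^4) dt + (-36*B_t^5) dB_t

Itô's formula for f(B_t) gives d f(B_t) = f'(B_t) dB_t + (1/2) f''(B_t) dt. Compute derivatives of f(x) = -6*x^6:
  f'(x)  = -36*x^5
  f''(x) = -180*x^4
Substitute x = B_t and multiply the f'' term by 1/2:
  drift     = (1/2) * (-180*x^4) evaluated at B_t = -90*B_t^4
  diffusion = (-36*x^5) evaluated at B_t = -36*B_t^5
Therefore d(-6*B_t^6) = (-90*B_t^4) dt + (-36*B_t^5) dB_t.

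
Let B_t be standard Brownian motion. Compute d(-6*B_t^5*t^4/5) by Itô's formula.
d(-6*B_t^5*t^4/5) = (B_t^3*t^3*(-24*B_t^2/5 - 12*t)) dt + (-6*B_t^4*t^4) dB_t

Itô's formula for f(t, x): d f(t, B_t) = (f_t + (1/2) f_xx) dt + f_x dB_t. Compute partials of f(t, x) = -6*t^4*x^5/5:
  f_t(t,x)  = -24*t^3*x^5/5
  f_x(t,x)  = -6*t^4*x^4
  f_xx(t,x) = -24*t^4*x^3
Assemble drift = f_t + (1/2) f_xx = t^3*x^3*(-12*t - 24*x^2/5) and diffusion = f_x = -6*t^4*x^4. Substituting x = B_t:
  d(-6*B_t^5*t^4/5) = (B_t^3*t^3*(-24*B_t^2/5 - 12*t)) dt + (-6*B_t^4*t^4) dB_t.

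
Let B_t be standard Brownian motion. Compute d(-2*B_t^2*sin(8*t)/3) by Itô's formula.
d(-2*B_t^2*sin(8*t)/3) = (-16*B_t^2*cos(8*t)/3 - 2*sin(8*t)/3) dt + (-4*B_t*sin(8*t)/3) dB_t

Itô's formula for f(t, x): d f(t, B_t) = (f_t + (1/2) f_xx) dt + f_x dB_t. Compute partials of f(t, x) = -2*x^2*sin(8*t)/3:
  f_t(t,x)  = -16*x^2*cos(8*t)/3
  f_x(t,x)  = -4*x*sin(8*t)/3
  f_xx(t,x) = -4*sin(8*t)/3
Assemble drift = f_t + (1/2) f_xx = -16*x^2*cos(8*t)/3 - 2*sin(8*t)/3 and diffusion = f_x = -4*x*sin(8*t)/3. Substituting x = B_t:
  d(-2*B_t^2*sin(8*t)/3) = (-16*B_t^2*cos(8*t)/3 - 2*sin(8*t)/3) dt + (-4*B_t*sin(8*t)/3) dB_t.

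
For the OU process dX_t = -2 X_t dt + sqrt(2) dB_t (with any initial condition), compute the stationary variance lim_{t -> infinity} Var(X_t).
lim Var(X_t) = 1/2

The OU SDE dX = -theta X dt + sigma dB admits the integrating factor exp(theta t): d(exp(theta t) X_t) = sigma exp(theta t) dB_t. Integrating from 0 to t gives X_t = x_0 * exp(-theta t) + sigma * int_0^t exp(-theta (t-s)) dB_s for any initial x_0. The Itô integral has variance (by the Itô isometry) sigma^2 * int_0^t exp(-2 theta (t - s)) ds = sigma^2 * (1 - exp(-2 theta t)) / (2 theta), independent of x_0.
With theta = 2, sigma = sqrt(2):
  Var(X_t) = (sqrt(2))^2 * (1 - exp(-2*2 t)) / (2 * 2) = 1/2 - exp(-4*t)/2.
As t -> infinity, exp(-2*2 t) -> 0, so the stationary variance is sigma^2 / (2 theta) = 1/2.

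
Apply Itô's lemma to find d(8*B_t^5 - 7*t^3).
d(8*B_t^5 - 7*t^3) = (80*B_t^3 - 21*t^2) dt + (40*B_t^4) dB_t

Itô's formula for f(t, x): d f(t, B_t) = (f_t + (1/2) f_xx) dt + f_x dB_t. Compute partials of f(t, x) = -7*t^3 + 8*x^5:
  f_t(t,x)  = -21*t^2
  f_x(t,x)  = 40*x^4
  f_xx(t,x) = 160*x^3
Assemble drift = f_t + (1/2) f_xx = -21*t^2 + 80*x^3 and diffusion = f_x = 40*x^4. Substituting x = B_t:
  d(8*B_t^5 - 7*t^3) = (80*B_t^3 - 21*t^2) dt + (40*B_t^4) dB_t.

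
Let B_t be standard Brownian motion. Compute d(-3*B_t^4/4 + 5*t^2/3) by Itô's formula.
d(-3*B_t^4/4 + 5*t^2/3) = (-9*B_t^2/2 + 10*t/3) dt + (-3*B_t^3) dB_t

Itô's formula for f(t, x): d f(t, B_t) = (f_t + (1/2) f_xx) dt + f_x dB_t. Compute partials of f(t, x) = 5*t^2/3 - 3*x^4/4:
  f_t(t,x)  = 10*t/3
  f_x(t,x)  = -3*x^3
  f_xx(t,x) = -9*x^2
Assemble drift = f_t + (1/2) f_xx = 10*t/3 - 9*x^2/2 and diffusion = f_x = -3*x^3. Substituting x = B_t:
  d(-3*B_t^4/4 + 5*t^2/3) = (-9*B_t^2/2 + 10*t/3) dt + (-3*B_t^3) dB_t.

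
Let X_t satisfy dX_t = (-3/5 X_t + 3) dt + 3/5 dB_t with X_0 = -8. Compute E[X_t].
E[X_t] = 5 - 13*exp(-3*t/5)

Taking expectations and using E[dB_t] = 0, the mean m(t) = E[X_t] satisfies the ODE m'(t) = a m(t) + b with m(0) = x_0. With a = -3/5, b = 3, x_0 = -8, the solution is
  m(t) = x_0 * exp(a t) + (b/a) * (exp(a t) - 1)
       = (-8) * exp((-3/5) t) + (3/(-3/5)) * (exp((-3/5) t) - 1)
       = 5 - 13*exp(-3*t/5).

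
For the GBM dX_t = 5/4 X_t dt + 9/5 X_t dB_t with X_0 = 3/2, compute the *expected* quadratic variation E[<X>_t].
E[<X>_t] = 729*exp(287*t/50)/574 - 729/574

<X>_t = int_0^t ((9/5) * X_s)^2 ds. Taking expectation inside the integral: E[<X>_t] = (9/5)^2 * int_0^t E[X_s^2] ds. For GBM, E[X_s^2] = x_0^2 * exp((2 mu + sigma^2) s). Integrating:
  E[<X>_t] = (9/5)^2 * (3/2)^2 * (exp((2*(5/4) + (9/5)^2) t) - 1) / (2*(5/4) + (9/5)^2)
           = (9/5)^2 * (3/2)^2 * (exp((287/50) t) - 1) / (287/50) = 729*exp(287*t/50)/574 - 729/574.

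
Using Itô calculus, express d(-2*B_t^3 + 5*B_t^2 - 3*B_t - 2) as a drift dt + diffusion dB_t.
d(-2*B_t^3 + 5*B_t^2 - 3*B_t - 2) = (5 - 6*B_t) dt + (-6*B_t^2 + 10*B_t - 3) dB_t

Itô's formula for f(B_t) gives d f(B_t) = f'(B_t) dB_t + (1/2) f''(B_t) dt. Compute derivatives of f(x) = -2*x^3 + 5*x^2 - 3*x - 2:
  f'(x)  = -6*x^2 + 10*x - 3
  f''(x) = 10 - 12*x
Substitute x = B_t and multiply the f'' term by 1/2:
  drift     = (1/2) * (10 - 12*x) evaluated at B_t = 5 - 6*B_t
  diffusion = (-6*x^2 + 10*x - 3) evaluated at B_t = -6*B_t^2 + 10*B_t - 3
Therefore d(-2*B_t^3 + 5*B_t^2 - 3*B_t - 2) = (5 - 6*B_t) dt + (-6*B_t^2 + 10*B_t - 3) dB_t.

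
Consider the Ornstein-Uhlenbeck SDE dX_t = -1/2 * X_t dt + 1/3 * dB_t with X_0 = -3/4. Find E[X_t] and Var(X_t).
E[X_t] = -3*exp(-t/2)/4; Var(X_t) = (exp(t) - 1)*exp(-t)/9

The OU SDE dX = -theta X dt + sigma dB admits the integrating factor exp(theta t): d(exp(theta t) X_t) = sigma exp(theta t) dB_t. Integrating from 0 to t:
  X_t = x_0 * exp(-theta t) + sigma * int_0^t exp(-theta (t-s)) dB_s.
The Itô integral has mean 0 and (by the Itô isometry) variance sigma^2 * int_0^t exp(-2 theta (t - s)) ds = sigma^2 * (1 - exp(-2 theta t)) / (2 theta).
With theta = 1/2, sigma = 1/3, x_0 = -3/4:
  E[X_t] = -3/4 * exp(-1/2 t) = -3*exp(-t/2)/4
  Var(X_t) = (1/3)^2 * (1 - exp(-2*1/2 t)) / (2 * 1/2) = (exp(t) - 1)*exp(-t)/9.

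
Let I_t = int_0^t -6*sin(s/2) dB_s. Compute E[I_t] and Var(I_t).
E[I_t] = 0; Var(I_t) = 18*t - 18*sin(t)

The Itô integral of a deterministic integrand f(s) has mean 0 because each increment f(s) * (B_{s+ds} - B_s) has mean 0. By the Itô isometry:
  Var( int_0^t f(s) dB_s ) = E[ (int_0^t f(s) dB_s)^2 ] = int_0^t f(s)^2 ds.
Here f(s) = -6*sin(s/2), so f(s)^2 = 36*sin(s/2)^2. Integrate:
  int_0^t (36*sin(s/2)^2) ds = 18*t - 18*sin(t).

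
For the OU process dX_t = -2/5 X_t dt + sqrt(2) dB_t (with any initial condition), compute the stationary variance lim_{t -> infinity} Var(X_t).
lim Var(X_t) = 5/2

The OU SDE dX = -theta X dt + sigma dB admits the integrating factor exp(theta t): d(exp(theta t) X_t) = sigma exp(theta t) dB_t. Integrating from 0 to t gives X_t = x_0 * exp(-theta t) + sigma * int_0^t exp(-theta (t-s)) dB_s for any initial x_0. The Itô integral has variance (by the Itô isometry) sigma^2 * int_0^t exp(-2 theta (t - s)) ds = sigma^2 * (1 - exp(-2 theta t)) / (2 theta), independent of x_0.
With theta = 2/5, sigma = sqrt(2):
  Var(X_t) = (sqrt(2))^2 * (1 - exp(-2*2/5 t)) / (2 * 2/5) = 5/2 - 5*exp(-4*t/5)/2.
As t -> infinity, exp(-2*2/5 t) -> 0, so the stationary variance is sigma^2 / (2 theta) = 5/2.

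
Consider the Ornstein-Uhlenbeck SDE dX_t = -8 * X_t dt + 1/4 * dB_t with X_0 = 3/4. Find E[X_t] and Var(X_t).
E[X_t] = 3*exp(-8*t)/4; Var(X_t) = 1/256 - exp(-16*t)/256

The OU SDE dX = -theta X dt + sigma dB admits the integrating factor exp(theta t): d(exp(theta t) X_t) = sigma exp(theta t) dB_t. Integrating from 0 to t:
  X_t = x_0 * exp(-theta t) + sigma * int_0^t exp(-theta (t-s)) dB_s.
The Itô integral has mean 0 and (by the Itô isometry) variance sigma^2 * int_0^t exp(-2 theta (t - s)) ds = sigma^2 * (1 - exp(-2 theta t)) / (2 theta).
With theta = 8, sigma = 1/4, x_0 = 3/4:
  E[X_t] = 3/4 * exp(-8 t) = 3*exp(-8*t)/4
  Var(X_t) = (1/4)^2 * (1 - exp(-2*8 t)) / (2 * 8) = 1/256 - exp(-16*t)/256.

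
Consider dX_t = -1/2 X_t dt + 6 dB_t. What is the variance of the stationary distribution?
lim Var(X_t) = 36

The OU SDE dX = -theta X dt + sigma dB admits the integrating factor exp(theta t): d(exp(theta t) X_t) = sigma exp(theta t) dB_t. Integrating from 0 to t gives X_t = x_0 * exp(-theta t) + sigma * int_0^t exp(-theta (t-s)) dB_s for any initial x_0. The Itô integral has variance (by the Itô isometry) sigma^2 * int_0^t exp(-2 theta (t - s)) ds = sigma^2 * (1 - exp(-2 theta t)) / (2 theta), independent of x_0.
With theta = 1/2, sigma = 6:
  Var(X_t) = (6)^2 * (1 - exp(-2*1/2 t)) / (2 * 1/2) = 36 - 36*exp(-t).
As t -> infinity, exp(-2*1/2 t) -> 0, so the stationary variance is sigma^2 / (2 theta) = 36.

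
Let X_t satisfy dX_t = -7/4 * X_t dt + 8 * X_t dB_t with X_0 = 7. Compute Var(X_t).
Var(X_t) = (49*exp(64*t) - 49)*exp(-7*t/2)

For GBM dX = mu X dt + sigma X dB with X_0 = x_0, apply Itô to Y = log X: dY = (mu - sigma^2/2) dt + sigma dB, so Y_t = log(x_0) + (mu - sigma^2/2) t + sigma B_t and hence X_t = x_0 * exp((mu - sigma^2/2) t + sigma B_t).
With mu = -7/4, sigma = 8, x_0 = 7, this gives:
  X_t = 7 * exp((-135/4) * t + (8) * B_t).
Since sigma*B_t ~ Normal(0, sigma^2 t), E[exp(sigma*B_t)] = exp(sigma^2 t / 2); so E[X_t] = x_0 * exp((mu - sigma^2/2) t) * exp(sigma^2 t / 2) = x_0 * exp(mu t) = 7*exp(-7*t/4).
Var(X_t) = E[X_t^2] - (E[X_t])^2 = x_0^2 * exp(2 mu t) * (exp(sigma^2 t) - 1) = (49*exp(64*t) - 49)*exp(-7*t/2).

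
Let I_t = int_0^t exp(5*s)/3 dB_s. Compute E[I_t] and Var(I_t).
E[I_t] = 0; Var(I_t) = exp(10*t)/90 - 1/90

The Itô integral of a deterministic integrand f(s) has mean 0 because each increment f(s) * (B_{s+ds} - B_s) has mean 0. By the Itô isometry:
  Var( int_0^t f(s) dB_s ) = E[ (int_0^t f(s) dB_s)^2 ] = int_0^t f(s)^2 ds.
Here f(s) = exp(5*s)/3, so f(s)^2 = exp(10*s)/9. Integrate:
  int_0^t (exp(10*s)/9) ds = exp(10*t)/90 - 1/90.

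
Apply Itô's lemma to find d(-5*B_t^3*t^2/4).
d(-5*B_t^3*t^2/4) = (5*B_t*t*(-2*B_t^2 - 3*t)/4) dt + (-15*B_t^2*t^2/4) dB_t

Itô's formula for f(t, x): d f(t, B_t) = (f_t + (1/2) f_xx) dt + f_x dB_t. Compute partials of f(t, x) = -5*t^2*x^3/4:
  f_t(t,x)  = -5*t*x^3/2
  f_x(t,x)  = -15*t^2*x^2/4
  f_xx(t,x) = -15*t^2*x/2
Assemble drift = f_t + (1/2) f_xx = 5*t*x*(-3*t - 2*x^2)/4 and diffusion = f_x = -15*t^2*x^2/4. Substituting x = B_t:
  d(-5*B_t^3*t^2/4) = (5*B_t*t*(-2*B_t^2 - 3*t)/4) dt + (-15*B_t^2*t^2/4) dB_t.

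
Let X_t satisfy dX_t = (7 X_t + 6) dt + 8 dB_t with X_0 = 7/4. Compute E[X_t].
E[X_t] = 73*exp(7*t)/28 - 6/7

Taking expectations and using E[dB_t] = 0, the mean m(t) = E[X_t] satisfies the ODE m'(t) = a m(t) + b with m(0) = x_0. With a = 7, b = 6, x_0 = 7/4, the solution is
  m(t) = x_0 * exp(a t) + (b/a) * (exp(a t) - 1)
       = (7/4) * exp(7 t) + (6/7) * (exp(7 t) - 1)
       = 73*exp(7*t)/28 - 6/7.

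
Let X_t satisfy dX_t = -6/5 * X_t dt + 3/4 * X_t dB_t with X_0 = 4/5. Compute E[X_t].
E[X_t] = 4*exp(-6*t/5)/5

For GBM dX = mu X dt + sigma X dB with X_0 = x_0, apply Itô to Y = log X: dY = (mu - sigma^2/2) dt + sigma dB, so Y_t = log(x_0) + (mu - sigma^2/2) t + sigma B_t and hence X_t = x_0 * exp((mu - sigma^2/2) t + sigma B_t).
With mu = -6/5, sigma = 3/4, x_0 = 4/5, this gives:
  X_t = 4/5 * exp((-237/160) * t + (3/4) * B_t).
Since sigma*B_t ~ Normal(0, sigma^2 t), E[exp(sigma*B_t)] = exp(sigma^2 t / 2); so E[X_t] = x_0 * exp((mu - sigma^2/2) t) * exp(sigma^2 t / 2) = x_0 * exp(mu t) = 4*exp(-6*t/5)/5.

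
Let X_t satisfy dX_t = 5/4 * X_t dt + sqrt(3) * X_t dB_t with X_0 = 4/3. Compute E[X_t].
E[X_t] = 4*exp(5*t/4)/3

For GBM dX = mu X dt + sigma X dB with X_0 = x_0, apply Itô to Y = log X: dY = (mu - sigma^2/2) dt + sigma dB, so Y_t = log(x_0) + (mu - sigma^2/2) t + sigma B_t and hence X_t = x_0 * exp((mu - sigma^2/2) t + sigma B_t).
With mu = 5/4, sigma = sqrt(3), x_0 = 4/3, this gives:
  X_t = 4/3 * exp((-1/4) * t + (sqrt(3)) * B_t).
Since sigma*B_t ~ Normal(0, sigma^2 t), E[exp(sigma*B_t)] = exp(sigma^2 t / 2); so E[X_t] = x_0 * exp((mu - sigma^2/2) t) * exp(sigma^2 t / 2) = x_0 * exp(mu t) = 4*exp(5*t/4)/3.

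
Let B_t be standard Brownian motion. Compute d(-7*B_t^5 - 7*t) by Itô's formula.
d(-7*B_t^5 - 7*t) = (-70*B_t^3 - 7) dt + (-35*B_t^4) dB_t

Itô's formula for f(t, x): d f(t, B_t) = (f_t + (1/2) f_xx) dt + f_x dB_t. Compute partials of f(t, x) = -7*t - 7*x^5:
  f_t(t,x)  = -7
  f_x(t,x)  = -35*x^4
  f_xx(t,x) = -140*x^3
Assemble drift = f_t + (1/2) f_xx = -70*x^3 - 7 and diffusion = f_x = -35*x^4. Substituting x = B_t:
  d(-7*B_t^5 - 7*t) = (-70*B_t^3 - 7) dt + (-35*B_t^4) dB_t.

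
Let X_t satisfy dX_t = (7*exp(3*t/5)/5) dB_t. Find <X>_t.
<X>_t = 49*exp(6*t/5)/30 - 49/30

For an Itô process dX_t = a(t) dt + b(t) dB_t, the quadratic variation is <X>_t = int_0^t b(s)^2 ds (the drift term does not contribute). Here b(s) = 7*exp(3*s/5)/5, so
  b(s)^2 = 49*exp(6*s/5)/25.
Integrating from 0 to t:
  <X>_t = int_0^t (49*exp(6*s/5)/25) ds = 49*exp(6*t/5)/30 - 49/30.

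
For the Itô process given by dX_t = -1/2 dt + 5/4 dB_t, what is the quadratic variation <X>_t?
<X>_t = 25*t/16

For an Itô process dX_t = a(t) dt + b(t) dB_t, the quadratic variation is <X>_t = int_0^t b(s)^2 ds (the drift term does not contribute). Here b(s) = 5/4, so
  b(s)^2 = 25/16.
Integrating from 0 to t:
  <X>_t = int_0^t (25/16) ds = 25*t/16.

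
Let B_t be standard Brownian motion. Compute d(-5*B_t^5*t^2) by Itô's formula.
d(-5*B_t^5*t^2) = (10*B_t^3*t*(-B_t^2 - 5*t)) dt + (-25*B_t^4*t^2) dB_t

Itô's formula for f(t, x): d f(t, B_t) = (f_t + (1/2) f_xx) dt + f_x dB_t. Compute partials of f(t, x) = -5*t^2*x^5:
  f_t(t,x)  = -10*t*x^5
  f_x(t,x)  = -25*t^2*x^4
  f_xx(t,x) = -100*t^2*x^3
Assemble drift = f_t + (1/2) f_xx = 10*t*x^3*(-5*t - x^2) and diffusion = f_x = -25*t^2*x^4. Substituting x = B_t:
  d(-5*B_t^5*t^2) = (10*B_t^3*t*(-B_t^2 - 5*t)) dt + (-25*B_t^4*t^2) dB_t.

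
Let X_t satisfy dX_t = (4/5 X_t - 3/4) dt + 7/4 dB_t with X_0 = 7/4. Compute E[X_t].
E[X_t] = 13*exp(4*t/5)/16 + 15/16

Taking expectations and using E[dB_t] = 0, the mean m(t) = E[X_t] satisfies the ODE m'(t) = a m(t) + b with m(0) = x_0. With a = 4/5, b = -3/4, x_0 = 7/4, the solution is
  m(t) = x_0 * exp(a t) + (b/a) * (exp(a t) - 1)
       = (7/4) * exp((4/5) t) + ((-3/4)/(4/5)) * (exp((4/5) t) - 1)
       = 13*exp(4*t/5)/16 + 15/16.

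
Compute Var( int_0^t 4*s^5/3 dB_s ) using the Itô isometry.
Var = 16*t^11/99

The Itô integral of a deterministic integrand f(s) has mean 0 because each increment f(s) * (B_{s+ds} - B_s) has mean 0. By the Itô isometry:
  Var( int_0^t f(s) dB_s ) = E[ (int_0^t f(s) dB_s)^2 ] = int_0^t f(s)^2 ds.
Here f(s) = 4*s^5/3, so f(s)^2 = 16*s^10/9. Integrate:
  int_0^t (16*s^10/9) ds = 16*t^11/99.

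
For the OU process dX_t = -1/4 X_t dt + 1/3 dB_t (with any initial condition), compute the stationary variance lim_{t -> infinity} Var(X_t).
lim Var(X_t) = 2/9

The OU SDE dX = -theta X dt + sigma dB admits the integrating factor exp(theta t): d(exp(theta t) X_t) = sigma exp(theta t) dB_t. Integrating from 0 to t gives X_t = x_0 * exp(-theta t) + sigma * int_0^t exp(-theta (t-s)) dB_s for any initial x_0. The Itô integral has variance (by the Itô isometry) sigma^2 * int_0^t exp(-2 theta (t - s)) ds = sigma^2 * (1 - exp(-2 theta t)) / (2 theta), independent of x_0.
With theta = 1/4, sigma = 1/3:
  Var(X_t) = (1/3)^2 * (1 - exp(-2*1/4 t)) / (2 * 1/4) = 2/9 - 2*exp(-t/2)/9.
As t -> infinity, exp(-2*1/4 t) -> 0, so the stationary variance is sigma^2 / (2 theta) = 2/9.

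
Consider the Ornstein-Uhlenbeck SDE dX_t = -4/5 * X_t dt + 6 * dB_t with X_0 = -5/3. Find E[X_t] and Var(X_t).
E[X_t] = -5*exp(-4*t/5)/3; Var(X_t) = 45/2 - 45*exp(-8*t/5)/2

The OU SDE dX = -theta X dt + sigma dB admits the integrating factor exp(theta t): d(exp(theta t) X_t) = sigma exp(theta t) dB_t. Integrating from 0 to t:
  X_t = x_0 * exp(-theta t) + sigma * int_0^t exp(-theta (t-s)) dB_s.
The Itô integral has mean 0 and (by the Itô isometry) variance sigma^2 * int_0^t exp(-2 theta (t - s)) ds = sigma^2 * (1 - exp(-2 theta t)) / (2 theta).
With theta = 4/5, sigma = 6, x_0 = -5/3:
  E[X_t] = -5/3 * exp(-4/5 t) = -5*exp(-4*t/5)/3
  Var(X_t) = (6)^2 * (1 - exp(-2*4/5 t)) / (2 * 4/5) = 45/2 - 45*exp(-8*t/5)/2.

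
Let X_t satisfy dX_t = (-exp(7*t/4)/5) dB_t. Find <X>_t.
<X>_t = 2*exp(7*t/2)/175 - 2/175

For an Itô process dX_t = a(t) dt + b(t) dB_t, the quadratic variation is <X>_t = int_0^t b(s)^2 ds (the drift term does not contribute). Here b(s) = -exp(7*s/4)/5, so
  b(s)^2 = exp(7*s/2)/25.
Integrating from 0 to t:
  <X>_t = int_0^t (exp(7*s/2)/25) ds = 2*exp(7*t/2)/175 - 2/175.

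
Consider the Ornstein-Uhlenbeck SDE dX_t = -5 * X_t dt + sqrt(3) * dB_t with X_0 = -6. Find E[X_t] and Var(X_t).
E[X_t] = -6*exp(-5*t); Var(X_t) = 3/10 - 3*exp(-10*t)/10

The OU SDE dX = -theta X dt + sigma dB admits the integrating factor exp(theta t): d(exp(theta t) X_t) = sigma exp(theta t) dB_t. Integrating from 0 to t:
  X_t = x_0 * exp(-theta t) + sigma * int_0^t exp(-theta (t-s)) dB_s.
The Itô integral has mean 0 and (by the Itô isometry) variance sigma^2 * int_0^t exp(-2 theta (t - s)) ds = sigma^2 * (1 - exp(-2 theta t)) / (2 theta).
With theta = 5, sigma = sqrt(3), x_0 = -6:
  E[X_t] = -6 * exp(-5 t) = -6*exp(-5*t)
  Var(X_t) = (sqrt(3))^2 * (1 - exp(-2*5 t)) / (2 * 5) = 3/10 - 3*exp(-10*t)/10.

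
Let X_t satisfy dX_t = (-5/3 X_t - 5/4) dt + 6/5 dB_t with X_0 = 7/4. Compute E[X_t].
E[X_t] = -3/4 + 5*exp(-5*t/3)/2

Taking expectations and using E[dB_t] = 0, the mean m(t) = E[X_t] satisfies the ODE m'(t) = a m(t) + b with m(0) = x_0. With a = -5/3, b = -5/4, x_0 = 7/4, the solution is
  m(t) = x_0 * exp(a t) + (b/a) * (exp(a t) - 1)
       = (7/4) * exp((-5/3) t) + ((-5/4)/(-5/3)) * (exp((-5/3) t) - 1)
       = -3/4 + 5*exp(-5*t/3)/2.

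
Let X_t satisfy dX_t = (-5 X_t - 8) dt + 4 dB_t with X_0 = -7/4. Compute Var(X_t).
Var(X_t) = 8/5 - 8*exp(-10*t)/5

The variance V(t) = Var(X_t) satisfies V'(t) = 2 a V(t) + c^2 with V(0) = 0 (drift coefficient is linear in X, diffusion is constant). With a = -5, c = 4, the solution is
  V(t) = (c^2 / (2 a)) * (exp(2 a t) - 1)
       = (4^2 / (2*(-5))) * (exp((-10) t) - 1)
       = 8/5 - 8*exp(-10*t)/5.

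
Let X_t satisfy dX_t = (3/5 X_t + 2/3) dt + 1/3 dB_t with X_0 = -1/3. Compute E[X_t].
E[X_t] = 7*exp(3*t/5)/9 - 10/9

Taking expectations and using E[dB_t] = 0, the mean m(t) = E[X_t] satisfies the ODE m'(t) = a m(t) + b with m(0) = x_0. With a = 3/5, b = 2/3, x_0 = -1/3, the solution is
  m(t) = x_0 * exp(a t) + (b/a) * (exp(a t) - 1)
       = (-1/3) * exp((3/5) t) + ((2/3)/(3/5)) * (exp((3/5) t) - 1)
       = 7*exp(3*t/5)/9 - 10/9.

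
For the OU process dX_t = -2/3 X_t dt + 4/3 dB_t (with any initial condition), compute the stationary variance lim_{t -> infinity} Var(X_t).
lim Var(X_t) = 4/3

The OU SDE dX = -theta X dt + sigma dB admits the integrating factor exp(theta t): d(exp(theta t) X_t) = sigma exp(theta t) dB_t. Integrating from 0 to t gives X_t = x_0 * exp(-theta t) + sigma * int_0^t exp(-theta (t-s)) dB_s for any initial x_0. The Itô integral has variance (by the Itô isometry) sigma^2 * int_0^t exp(-2 theta (t - s)) ds = sigma^2 * (1 - exp(-2 theta t)) / (2 theta), independent of x_0.
With theta = 2/3, sigma = 4/3:
  Var(X_t) = (4/3)^2 * (1 - exp(-2*2/3 t)) / (2 * 2/3) = 4/3 - 4*exp(-4*t/3)/3.
As t -> infinity, exp(-2*2/3 t) -> 0, so the stationary variance is sigma^2 / (2 theta) = 4/3.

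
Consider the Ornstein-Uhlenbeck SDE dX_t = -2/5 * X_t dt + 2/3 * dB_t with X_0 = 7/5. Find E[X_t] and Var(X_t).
E[X_t] = 7*exp(-2*t/5)/5; Var(X_t) = 5/9 - 5*exp(-4*t/5)/9

The OU SDE dX = -theta X dt + sigma dB admits the integrating factor exp(theta t): d(exp(theta t) X_t) = sigma exp(theta t) dB_t. Integrating from 0 to t:
  X_t = x_0 * exp(-theta t) + sigma * int_0^t exp(-theta (t-s)) dB_s.
The Itô integral has mean 0 and (by the Itô isometry) variance sigma^2 * int_0^t exp(-2 theta (t - s)) ds = sigma^2 * (1 - exp(-2 theta t)) / (2 theta).
With theta = 2/5, sigma = 2/3, x_0 = 7/5:
  E[X_t] = 7/5 * exp(-2/5 t) = 7*exp(-2*t/5)/5
  Var(X_t) = (2/3)^2 * (1 - exp(-2*2/5 t)) / (2 * 2/5) = 5/9 - 5*exp(-4*t/5)/9.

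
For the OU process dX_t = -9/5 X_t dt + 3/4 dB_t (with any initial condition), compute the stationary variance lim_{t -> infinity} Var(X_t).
lim Var(X_t) = 5/32

The OU SDE dX = -theta X dt + sigma dB admits the integrating factor exp(theta t): d(exp(theta t) X_t) = sigma exp(theta t) dB_t. Integrating from 0 to t gives X_t = x_0 * exp(-theta t) + sigma * int_0^t exp(-theta (t-s)) dB_s for any initial x_0. The Itô integral has variance (by the Itô isometry) sigma^2 * int_0^t exp(-2 theta (t - s)) ds = sigma^2 * (1 - exp(-2 theta t)) / (2 theta), independent of x_0.
With theta = 9/5, sigma = 3/4:
  Var(X_t) = (3/4)^2 * (1 - exp(-2*9/5 t)) / (2 * 9/5) = 5/32 - 5*exp(-18*t/5)/32.
As t -> infinity, exp(-2*9/5 t) -> 0, so the stationary variance is sigma^2 / (2 theta) = 5/32.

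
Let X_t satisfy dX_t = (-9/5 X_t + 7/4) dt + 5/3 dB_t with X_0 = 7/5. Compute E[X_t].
E[X_t] = 35/36 + 77*exp(-9*t/5)/180

Taking expectations and using E[dB_t] = 0, the mean m(t) = E[X_t] satisfies the ODE m'(t) = a m(t) + b with m(0) = x_0. With a = -9/5, b = 7/4, x_0 = 7/5, the solution is
  m(t) = x_0 * exp(a t) + (b/a) * (exp(a t) - 1)
       = (7/5) * exp((-9/5) t) + ((7/4)/(-9/5)) * (exp((-9/5) t) - 1)
       = 35/36 + 77*exp(-9*t/5)/180.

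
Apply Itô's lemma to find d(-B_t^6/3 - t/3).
d(-B_t^6/3 - t/3) = (-5*B_t^4 - 1/3) dt + (-2*B_t^5) dB_t

Itô's formula for f(t, x): d f(t, B_t) = (f_t + (1/2) f_xx) dt + f_x dB_t. Compute partials of f(t, x) = -t/3 - x^6/3:
  f_t(t,x)  = -1/3
  f_x(t,x)  = -2*x^5
  f_xx(t,x) = -10*x^4
Assemble drift = f_t + (1/2) f_xx = -5*x^4 - 1/3 and diffusion = f_x = -2*x^5. Substituting x = B_t:
  d(-B_t^6/3 - t/3) = (-5*B_t^4 - 1/3) dt + (-2*B_t^5) dB_t.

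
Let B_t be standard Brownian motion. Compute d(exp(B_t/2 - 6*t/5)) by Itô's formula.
d(exp(B_t/2 - 6*t/5)) = (-43*exp(B_t/2 - 6*t/5)/40) dt + (exp(B_t/2 - 6*t/5)/2) dB_t

Itô's formula for f(t, x): d f(t, B_t) = (f_t + (1/2) f_xx) dt + f_x dB_t. Compute partials of f(t, x) = exp(-6*t/5 + x/2):
  f_t(t,x)  = -6*exp(-6*t/5 + x/2)/5
  f_x(t,x)  = exp(-6*t/5 + x/2)/2
  f_xx(t,x) = exp(-6*t/5 + x/2)/4
Assemble drift = f_t + (1/2) f_xx = -43*exp(-6*t/5 + x/2)/40 and diffusion = f_x = exp(-6*t/5 + x/2)/2. Substituting x = B_t:
  d(exp(B_t/2 - 6*t/5)) = (-43*exp(B_t/2 - 6*t/5)/40) dt + (exp(B_t/2 - 6*t/5)/2) dB_t.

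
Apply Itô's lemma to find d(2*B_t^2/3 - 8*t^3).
d(2*B_t^2/3 - 8*t^3) = (2/3 - 24*t^2) dt + (4*B_t/3) dB_t

Itô's formula for f(t, x): d f(t, B_t) = (f_t + (1/2) f_xx) dt + f_x dB_t. Compute partials of f(t, x) = -8*t^3 + 2*x^2/3:
  f_t(t,x)  = -24*t^2
  f_x(t,x)  = 4*x/3
  f_xx(t,x) = 4/3
Assemble drift = f_t + (1/2) f_xx = 2/3 - 24*t^2 and diffusion = f_x = 4*x/3. Substituting x = B_t:
  d(2*B_t^2/3 - 8*t^3) = (2/3 - 24*t^2) dt + (4*B_t/3) dB_t.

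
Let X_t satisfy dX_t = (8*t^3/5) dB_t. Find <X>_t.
<X>_t = 64*t^7/175

For an Itô process dX_t = a(t) dt + b(t) dB_t, the quadratic variation is <X>_t = int_0^t b(s)^2 ds (the drift term does not contribute). Here b(s) = 8*s^3/5, so
  b(s)^2 = 64*s^6/25.
Integrating from 0 to t:
  <X>_t = int_0^t (64*s^6/25) ds = 64*t^7/175.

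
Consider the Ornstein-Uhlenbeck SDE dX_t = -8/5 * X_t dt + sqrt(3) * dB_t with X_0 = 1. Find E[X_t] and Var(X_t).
E[X_t] = exp(-8*t/5); Var(X_t) = 15/16 - 15*exp(-16*t/5)/16

The OU SDE dX = -theta X dt + sigma dB admits the integrating factor exp(theta t): d(exp(theta t) X_t) = sigma exp(theta t) dB_t. Integrating from 0 to t:
  X_t = x_0 * exp(-theta t) + sigma * int_0^t exp(-theta (t-s)) dB_s.
The Itô integral has mean 0 and (by the Itô isometry) variance sigma^2 * int_0^t exp(-2 theta (t - s)) ds = sigma^2 * (1 - exp(-2 theta t)) / (2 theta).
With theta = 8/5, sigma = sqrt(3), x_0 = 1:
  E[X_t] = 1 * exp(-8/5 t) = exp(-8*t/5)
  Var(X_t) = (sqrt(3))^2 * (1 - exp(-2*8/5 t)) / (2 * 8/5) = 15/16 - 15*exp(-16*t/5)/16.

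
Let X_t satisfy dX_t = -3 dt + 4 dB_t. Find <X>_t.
<X>_t = 16*t

For an Itô process dX_t = a(t) dt + b(t) dB_t, the quadratic variation is <X>_t = int_0^t b(s)^2 ds (the drift term does not contribute). Here b(s) = 4, so
  b(s)^2 = 16.
Integrating from 0 to t:
  <X>_t = int_0^t (16) ds = 16*t.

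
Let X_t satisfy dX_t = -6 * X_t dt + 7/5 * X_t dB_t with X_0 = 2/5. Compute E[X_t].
E[X_t] = 2*exp(-6*t)/5

For GBM dX = mu X dt + sigma X dB with X_0 = x_0, apply Itô to Y = log X: dY = (mu - sigma^2/2) dt + sigma dB, so Y_t = log(x_0) + (mu - sigma^2/2) t + sigma B_t and hence X_t = x_0 * exp((mu - sigma^2/2) t + sigma B_t).
With mu = -6, sigma = 7/5, x_0 = 2/5, this gives:
  X_t = 2/5 * exp((-349/50) * t + (7/5) * B_t).
Since sigma*B_t ~ Normal(0, sigma^2 t), E[exp(sigma*B_t)] = exp(sigma^2 t / 2); so E[X_t] = x_0 * exp((mu - sigma^2/2) t) * exp(sigma^2 t / 2) = x_0 * exp(mu t) = 2*exp(-6*t)/5.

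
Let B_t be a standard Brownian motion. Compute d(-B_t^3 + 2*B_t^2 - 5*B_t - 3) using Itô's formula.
d(-B_t^3 + 2*B_t^2 - 5*B_t - 3) = (2 - 3*B_t) dt + (-3*B_t^2 + 4*B_t - 5) dB_t

Itô's formula for f(B_t) gives d f(B_t) = f'(B_t) dB_t + (1/2) f''(B_t) dt. Compute derivatives of f(x) = -x^3 + 2*x^2 - 5*x - 3:
  f'(x)  = -3*x^2 + 4*x - 5
  f''(x) = 4 - 6*x
Substitute x = B_t and multiply the f'' term by 1/2:
  drift     = (1/2) * (4 - 6*x) evaluated at B_t = 2 - 3*B_t
  diffusion = (-3*x^2 + 4*x - 5) evaluated at B_t = -3*B_t^2 + 4*B_t - 5
Therefore d(-B_t^3 + 2*B_t^2 - 5*B_t - 3) = (2 - 3*B_t) dt + (-3*B_t^2 + 4*B_t - 5) dB_t.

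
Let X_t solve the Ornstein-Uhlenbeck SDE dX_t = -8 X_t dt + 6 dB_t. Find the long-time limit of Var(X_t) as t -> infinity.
lim Var(X_t) = 9/4

The OU SDE dX = -theta X dt + sigma dB admits the integrating factor exp(theta t): d(exp(theta t) X_t) = sigma exp(theta t) dB_t. Integrating from 0 to t gives X_t = x_0 * exp(-theta t) + sigma * int_0^t exp(-theta (t-s)) dB_s for any initial x_0. The Itô integral has variance (by the Itô isometry) sigma^2 * int_0^t exp(-2 theta (t - s)) ds = sigma^2 * (1 - exp(-2 theta t)) / (2 theta), independent of x_0.
With theta = 8, sigma = 6:
  Var(X_t) = (6)^2 * (1 - exp(-2*8 t)) / (2 * 8) = 9/4 - 9*exp(-16*t)/4.
As t -> infinity, exp(-2*8 t) -> 0, so the stationary variance is sigma^2 / (2 theta) = 9/4.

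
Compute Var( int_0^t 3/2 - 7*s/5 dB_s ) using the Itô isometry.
Var = t*(196*t^2 - 630*t + 675)/300

The Itô integral of a deterministic integrand f(s) has mean 0 because each increment f(s) * (B_{s+ds} - B_s) has mean 0. By the Itô isometry:
  Var( int_0^t f(s) dB_s ) = E[ (int_0^t f(s) dB_s)^2 ] = int_0^t f(s)^2 ds.
Here f(s) = 3/2 - 7*s/5, so f(s)^2 = (14*s - 15)^2/100. Integrate:
  int_0^t ((14*s - 15)^2/100) ds = t*(196*t^2 - 630*t + 675)/300.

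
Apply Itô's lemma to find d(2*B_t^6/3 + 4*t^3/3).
d(2*B_t^6/3 + 4*t^3/3) = (10*B_t^4 + 4*t^2) dt + (4*B_t^5) dB_t

Itô's formula for f(t, x): d f(t, B_t) = (f_t + (1/2) f_xx) dt + f_x dB_t. Compute partials of f(t, x) = 4*t^3/3 + 2*x^6/3:
  f_t(t,x)  = 4*t^2
  f_x(t,x)  = 4*x^5
  f_xx(t,x) = 20*x^4
Assemble drift = f_t + (1/2) f_xx = 4*t^2 + 10*x^4 and diffusion = f_x = 4*x^5. Substituting x = B_t:
  d(2*B_t^6/3 + 4*t^3/3) = (10*B_t^4 + 4*t^2) dt + (4*B_t^5) dB_t.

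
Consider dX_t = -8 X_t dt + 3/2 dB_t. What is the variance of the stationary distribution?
lim Var(X_t) = 9/64

The OU SDE dX = -theta X dt + sigma dB admits the integrating factor exp(theta t): d(exp(theta t) X_t) = sigma exp(theta t) dB_t. Integrating from 0 to t gives X_t = x_0 * exp(-theta t) + sigma * int_0^t exp(-theta (t-s)) dB_s for any initial x_0. The Itô integral has variance (by the Itô isometry) sigma^2 * int_0^t exp(-2 theta (t - s)) ds = sigma^2 * (1 - exp(-2 theta t)) / (2 theta), independent of x_0.
With theta = 8, sigma = 3/2:
  Var(X_t) = (3/2)^2 * (1 - exp(-2*8 t)) / (2 * 8) = 9/64 - 9*exp(-16*t)/64.
As t -> infinity, exp(-2*8 t) -> 0, so the stationary variance is sigma^2 / (2 theta) = 9/64.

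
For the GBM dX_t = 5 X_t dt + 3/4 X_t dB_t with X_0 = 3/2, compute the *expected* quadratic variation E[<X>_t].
E[<X>_t] = 81*exp(169*t/16)/676 - 81/676

<X>_t = int_0^t ((3/4) * X_s)^2 ds. Taking expectation inside the integral: E[<X>_t] = (3/4)^2 * int_0^t E[X_s^2] ds. For GBM, E[X_s^2] = x_0^2 * exp((2 mu + sigma^2) s). Integrating:
  E[<X>_t] = (3/4)^2 * (3/2)^2 * (exp((2*5 + (3/4)^2) t) - 1) / (2*5 + (3/4)^2)
           = (3/4)^2 * (3/2)^2 * (exp((169/16) t) - 1) / (169/16) = 81*exp(169*t/16)/676 - 81/676.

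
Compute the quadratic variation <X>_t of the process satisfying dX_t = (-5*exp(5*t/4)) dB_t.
<X>_t = 10*exp(5*t/2) - 10

For an Itô process dX_t = a(t) dt + b(t) dB_t, the quadratic variation is <X>_t = int_0^t b(s)^2 ds (the drift term does not contribute). Here b(s) = -5*exp(5*s/4), so
  b(s)^2 = 25*exp(5*s/2).
Integrating from 0 to t:
  <X>_t = int_0^t (25*exp(5*s/2)) ds = 10*exp(5*t/2) - 10.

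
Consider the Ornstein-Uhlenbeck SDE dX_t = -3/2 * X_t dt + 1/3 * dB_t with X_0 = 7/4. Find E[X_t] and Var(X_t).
E[X_t] = 7*exp(-3*t/2)/4; Var(X_t) = 1/27 - exp(-3*t)/27

The OU SDE dX = -theta X dt + sigma dB admits the integrating factor exp(theta t): d(exp(theta t) X_t) = sigma exp(theta t) dB_t. Integrating from 0 to t:
  X_t = x_0 * exp(-theta t) + sigma * int_0^t exp(-theta (t-s)) dB_s.
The Itô integral has mean 0 and (by the Itô isometry) variance sigma^2 * int_0^t exp(-2 theta (t - s)) ds = sigma^2 * (1 - exp(-2 theta t)) / (2 theta).
With theta = 3/2, sigma = 1/3, x_0 = 7/4:
  E[X_t] = 7/4 * exp(-3/2 t) = 7*exp(-3*t/2)/4
  Var(X_t) = (1/3)^2 * (1 - exp(-2*3/2 t)) / (2 * 3/2) = 1/27 - exp(-3*t)/27.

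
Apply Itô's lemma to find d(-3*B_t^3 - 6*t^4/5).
d(-3*B_t^3 - 6*t^4/5) = (-9*B_t - 24*t^3/5) dt + (-9*B_t^2) dB_t

Itô's formula for f(t, x): d f(t, B_t) = (f_t + (1/2) f_xx) dt + f_x dB_t. Compute partials of f(t, x) = -6*t^4/5 - 3*x^3:
  f_t(t,x)  = -24*t^3/5
  f_x(t,x)  = -9*x^2
  f_xx(t,x) = -18*x
Assemble drift = f_t + (1/2) f_xx = -24*t^3/5 - 9*x and diffusion = f_x = -9*x^2. Substituting x = B_t:
  d(-3*B_t^3 - 6*t^4/5) = (-9*B_t - 24*t^3/5) dt + (-9*B_t^2) dB_t.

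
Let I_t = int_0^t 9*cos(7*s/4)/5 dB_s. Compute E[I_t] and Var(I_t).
E[I_t] = 0; Var(I_t) = 81*t/50 + 81*sin(7*t/2)/175

The Itô integral of a deterministic integrand f(s) has mean 0 because each increment f(s) * (B_{s+ds} - B_s) has mean 0. By the Itô isometry:
  Var( int_0^t f(s) dB_s ) = E[ (int_0^t f(s) dB_s)^2 ] = int_0^t f(s)^2 ds.
Here f(s) = 9*cos(7*s/4)/5, so f(s)^2 = 81*cos(7*s/4)^2/25. Integrate:
  int_0^t (81*cos(7*s/4)^2/25) ds = 81*t/50 + 81*sin(7*t/2)/175.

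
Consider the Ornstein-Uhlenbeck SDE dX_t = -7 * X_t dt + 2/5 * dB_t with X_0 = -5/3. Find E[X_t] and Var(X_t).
E[X_t] = -5*exp(-7*t)/3; Var(X_t) = 2/175 - 2*exp(-14*t)/175

The OU SDE dX = -theta X dt + sigma dB admits the integrating factor exp(theta t): d(exp(theta t) X_t) = sigma exp(theta t) dB_t. Integrating from 0 to t:
  X_t = x_0 * exp(-theta t) + sigma * int_0^t exp(-theta (t-s)) dB_s.
The Itô integral has mean 0 and (by the Itô isometry) variance sigma^2 * int_0^t exp(-2 theta (t - s)) ds = sigma^2 * (1 - exp(-2 theta t)) / (2 theta).
With theta = 7, sigma = 2/5, x_0 = -5/3:
  E[X_t] = -5/3 * exp(-7 t) = -5*exp(-7*t)/3
  Var(X_t) = (2/5)^2 * (1 - exp(-2*7 t)) / (2 * 7) = 2/175 - 2*exp(-14*t)/175.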